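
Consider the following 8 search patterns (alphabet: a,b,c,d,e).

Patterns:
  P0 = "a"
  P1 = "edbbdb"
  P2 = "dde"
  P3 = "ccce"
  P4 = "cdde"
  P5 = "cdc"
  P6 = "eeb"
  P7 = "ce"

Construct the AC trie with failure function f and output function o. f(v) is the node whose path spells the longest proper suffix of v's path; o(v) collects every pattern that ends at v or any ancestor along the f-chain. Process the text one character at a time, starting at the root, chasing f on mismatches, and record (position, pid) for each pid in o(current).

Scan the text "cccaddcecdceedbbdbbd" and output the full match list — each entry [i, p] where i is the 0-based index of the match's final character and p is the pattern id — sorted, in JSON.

Build automaton:
Trie (insert patterns):
  n0 'ε': a→1 c→11 d→8 e→2
  n1 'a': ·  [P0 ends]
  n2 'e': d→3 e→19
  n3 'ed': b→4
  n4 'edb': b→5
  n5 'edbb': d→6
  n6 'edbbd': b→7
  n7 'edbbdb': ·  [P1 ends]
  n8 'd': d→9
  n9 'dd': e→10
  n10 'dde': ·  [P2 ends]
  n11 'c': c→12 d→15 e→21
  n12 'cc': c→13
  n13 'ccc': e→14
  n14 'ccce': ·  [P3 ends]
  n15 'cd': c→18 d→16
  n16 'cdd': e→17
  n17 'cdde': ·  [P4 ends]
  n18 'cdc': ·  [P5 ends]
  n19 'ee': b→20
  n20 'eeb': ·  [P6 ends]
  n21 'ce': ·  [P7 ends]

Failure links (BFS by depth):
  fail(1) 'a': from fail(0)=0 chase 'a': 0 ⇒ 0;  out={0}∪out(0)={0}
  fail(2) 'e': from fail(0)=0 chase 'e': 0 ⇒ 0;  out=∅∪out(0)=∅
  fail(8) 'd': from fail(0)=0 chase 'd': 0 ⇒ 0;  out=∅∪out(0)=∅
  fail(11) 'c': from fail(0)=0 chase 'c': 0 ⇒ 0;  out=∅∪out(0)=∅
  fail(3) 'ed': from fail(2)=0 chase 'd': 0 ⇒ 8;  out=∅∪out(8)=∅
  fail(9) 'dd': from fail(8)=0 chase 'd': 0 ⇒ 8;  out=∅∪out(8)=∅
  fail(12) 'cc': from fail(11)=0 chase 'c': 0 ⇒ 11;  out=∅∪out(11)=∅
  fail(15) 'cd': from fail(11)=0 chase 'd': 0 ⇒ 8;  out=∅∪out(8)=∅
  fail(19) 'ee': from fail(2)=0 chase 'e': 0 ⇒ 2;  out=∅∪out(2)=∅
  fail(21) 'ce': from fail(11)=0 chase 'e': 0 ⇒ 2;  out={7}∪out(2)={7}
  fail(4) 'edb': from fail(3)=8 chase 'b': 8→0 ⇒ 0;  out=∅∪out(0)=∅
  fail(10) 'dde': from fail(9)=8 chase 'e': 8→0 ⇒ 2;  out={2}∪out(2)={2}
  fail(13) 'ccc': from fail(12)=11 chase 'c': 11 ⇒ 12;  out=∅∪out(12)=∅
  fail(16) 'cdd': from fail(15)=8 chase 'd': 8 ⇒ 9;  out=∅∪out(9)=∅
  fail(18) 'cdc': from fail(15)=8 chase 'c': 8→0 ⇒ 11;  out={5}∪out(11)={5}
  fail(20) 'eeb': from fail(19)=2 chase 'b': 2→0 ⇒ 0;  out={6}∪out(0)={6}
  fail(5) 'edbb': from fail(4)=0 chase 'b': 0 ⇒ 0;  out=∅∪out(0)=∅
  fail(14) 'ccce': from fail(13)=12 chase 'e': 12→11 ⇒ 21;  out={3}∪out(21)={3,7}
  fail(17) 'cdde': from fail(16)=9 chase 'e': 9 ⇒ 10;  out={4}∪out(10)={2,4}
  fail(6) 'edbbd': from fail(5)=0 chase 'd': 0 ⇒ 8;  out=∅∪out(8)=∅
  fail(7) 'edbbdb': from fail(6)=8 chase 'b': 8→0 ⇒ 0;  out={1}∪out(0)={1}

Text stream:
pos 0 'c': at 11
pos 1 'c': at 12
pos 2 'c': at 13
pos 3 'a': at 1 (via fail)  → match P0@[3:3]
pos 4 'd': at 8 (via fail)
pos 5 'd': at 9
pos 6 'c': at 11 (via fail)
pos 7 'e': at 21  → match P7@[6:7]
pos 8 'c': at 11 (via fail)
pos 9 'd': at 15
pos 10 'c': at 18  → match P5@[8:10]
pos 11 'e': at 21 (via fail)  → match P7@[10:11]
pos 12 'e': at 19 (via fail)
pos 13 'd': at 3 (via fail)
pos 14 'b': at 4
pos 15 'b': at 5
pos 16 'd': at 6
pos 17 'b': at 7  → match P1@[12:17]
pos 18 'b': at 0 (via fail)
pos 19 'd': at 8

Matches: [[3,0],[7,7],[10,5],[11,7],[17,1]]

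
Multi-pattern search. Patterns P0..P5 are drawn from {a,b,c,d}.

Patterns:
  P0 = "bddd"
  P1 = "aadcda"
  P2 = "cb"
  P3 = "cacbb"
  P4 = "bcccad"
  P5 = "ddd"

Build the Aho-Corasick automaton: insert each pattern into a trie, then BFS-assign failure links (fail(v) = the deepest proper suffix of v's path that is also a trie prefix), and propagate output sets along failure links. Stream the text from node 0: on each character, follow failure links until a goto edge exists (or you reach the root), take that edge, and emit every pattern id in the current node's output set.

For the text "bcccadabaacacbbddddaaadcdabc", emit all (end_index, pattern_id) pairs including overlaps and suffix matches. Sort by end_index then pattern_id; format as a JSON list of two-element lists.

Construct AC machine:
Trie (insert patterns):
  n0 'ε': a→5 b→1 c→11 d→22
  n1 'b': c→17 d→2
  n2 'bd': d→3
  n3 'bdd': d→4
  n4 'bddd': ·  [P0 ends]
  n5 'a': a→6
  n6 'aa': d→7
  n7 'aad': c→8
  n8 'aadc': d→9
  n9 'aadcd': a→10
  n10 'aadcda': ·  [P1 ends]
  n11 'c': a→13 b→12
  n12 'cb': ·  [P2 ends]
  n13 'ca': c→14
  n14 'cac': b→15
  n15 'cacb': b→16
  n16 'cacbb': ·  [P3 ends]
  n17 'bc': c→18
  n18 'bcc': c→19
  n19 'bccc': a→20
  n20 'bccca': d→21
  n21 'bcccad': ·  [P4 ends]
  n22 'd': d→23
  n23 'dd': d→24
  n24 'ddd': ·  [P5 ends]

BFS fail/out derivation:
  fail(1) 'b': from fail(0)=0 chase 'b': 0 ⇒ 0;  out=∅∪out(0)=∅
  fail(5) 'a': from fail(0)=0 chase 'a': 0 ⇒ 0;  out=∅∪out(0)=∅
  fail(11) 'c': from fail(0)=0 chase 'c': 0 ⇒ 0;  out=∅∪out(0)=∅
  fail(22) 'd': from fail(0)=0 chase 'd': 0 ⇒ 0;  out=∅∪out(0)=∅
  fail(2) 'bd': from fail(1)=0 chase 'd': 0 ⇒ 22;  out=∅∪out(22)=∅
  fail(6) 'aa': from fail(5)=0 chase 'a': 0 ⇒ 5;  out=∅∪out(5)=∅
  fail(12) 'cb': from fail(11)=0 chase 'b': 0 ⇒ 1;  out={2}∪out(1)={2}
  fail(13) 'ca': from fail(11)=0 chase 'a': 0 ⇒ 5;  out=∅∪out(5)=∅
  fail(17) 'bc': from fail(1)=0 chase 'c': 0 ⇒ 11;  out=∅∪out(11)=∅
  fail(23) 'dd': from fail(22)=0 chase 'd': 0 ⇒ 22;  out=∅∪out(22)=∅
  fail(3) 'bdd': from fail(2)=22 chase 'd': 22 ⇒ 23;  out=∅∪out(23)=∅
  fail(7) 'aad': from fail(6)=5 chase 'd': 5→0 ⇒ 22;  out=∅∪out(22)=∅
  fail(14) 'cac': from fail(13)=5 chase 'c': 5→0 ⇒ 11;  out=∅∪out(11)=∅
  fail(18) 'bcc': from fail(17)=11 chase 'c': 11→0 ⇒ 11;  out=∅∪out(11)=∅
  fail(24) 'ddd': from fail(23)=22 chase 'd': 22 ⇒ 23;  out={5}∪out(23)={5}
  fail(4) 'bddd': from fail(3)=23 chase 'd': 23 ⇒ 24;  out={0}∪out(24)={0,5}
  fail(8) 'aadc': from fail(7)=22 chase 'c': 22→0 ⇒ 11;  out=∅∪out(11)=∅
  fail(15) 'cacb': from fail(14)=11 chase 'b': 11 ⇒ 12;  out=∅∪out(12)={2}
  fail(19) 'bccc': from fail(18)=11 chase 'c': 11→0 ⇒ 11;  out=∅∪out(11)=∅
  fail(9) 'aadcd': from fail(8)=11 chase 'd': 11→0 ⇒ 22;  out=∅∪out(22)=∅
  fail(16) 'cacbb': from fail(15)=12 chase 'b': 12→1→0 ⇒ 1;  out={3}∪out(1)={3}
  fail(20) 'bccca': from fail(19)=11 chase 'a': 11 ⇒ 13;  out=∅∪out(13)=∅
  fail(10) 'aadcda': from fail(9)=22 chase 'a': 22→0 ⇒ 5;  out={1}∪out(5)={1}
  fail(21) 'bcccad': from fail(20)=13 chase 'd': 13→5→0 ⇒ 22;  out={4}∪out(22)={4}

Run:
[0] read 'b'  n0⇒n1
[1] read 'c'  n1⇒n17
[2] read 'c'  n17⇒n18
[3] read 'c'  n18⇒n19
[4] read 'a'  n19⇒n20
[5] read 'd'  n20⇒n21  → match P4@[0:5]
[6] read 'a'  n21⇒n5 ·f
[7] read 'b'  n5⇒n1 ·f
[8] read 'a'  n1⇒n5 ·f
[9] read 'a'  n5⇒n6
[10] read 'c'  n6⇒n11 ·f
[11] read 'a'  n11⇒n13
[12] read 'c'  n13⇒n14
[13] read 'b'  n14⇒n15  → match P2@[12:13]
[14] read 'b'  n15⇒n16  → match P3@[10:14]
[15] read 'd'  n16⇒n2 ·f
[16] read 'd'  n2⇒n3
[17] read 'd'  n3⇒n4  → match P0@[14:17],P5@[15:17]
[18] read 'd'  n4⇒n24 ·f  → match P5@[16:18]
[19] read 'a'  n24⇒n5 ·f
[20] read 'a'  n5⇒n6
[21] read 'a'  n6⇒n6 ·f
[22] read 'd'  n6⇒n7
[23] read 'c'  n7⇒n8
[24] read 'd'  n8⇒n9
[25] read 'a'  n9⇒n10  → match P1@[20:25]
[26] read 'b'  n10⇒n1 ·f
[27] read 'c'  n1⇒n17

All matches (sorted): [[5,4],[13,2],[14,3],[17,0],[17,5],[18,5],[25,1]]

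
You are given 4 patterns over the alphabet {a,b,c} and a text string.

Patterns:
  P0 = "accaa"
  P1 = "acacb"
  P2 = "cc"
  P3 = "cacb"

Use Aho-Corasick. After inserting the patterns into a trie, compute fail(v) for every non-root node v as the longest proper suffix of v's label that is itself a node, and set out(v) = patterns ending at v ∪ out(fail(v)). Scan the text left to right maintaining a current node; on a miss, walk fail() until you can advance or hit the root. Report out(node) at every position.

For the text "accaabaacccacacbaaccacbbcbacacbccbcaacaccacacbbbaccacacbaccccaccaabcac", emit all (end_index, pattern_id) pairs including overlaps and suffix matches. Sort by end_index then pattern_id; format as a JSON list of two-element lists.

Build:
Trie (insert patterns):
  n0 'ε': a→1 c→9
  n1 'a': c→2
  n2 'ac': a→6 c→3
  n3 'acc': a→4
  n4 'acca': a→5
  n5 'accaa': ·  ←P0
  n6 'aca': c→7
  n7 'acac': b→8
  n8 'acacb': ·  ←P1
  n9 'c': a→11 c→10
  n10 'cc': ·  ←P2
  n11 'ca': c→12
  n12 'cac': b→13
  n13 'cacb': ·  ←P3

BFS fail/out derivation:
  n1('a'): parent n0 fail=0; on 'a' 0 → fail=0;  out ∅∪∅=∅
  n9('c'): parent n0 fail=0; on 'c' 0 → fail=0;  out ∅∪∅=∅
  n2('ac'): parent n1 fail=0; on 'c' 0 → fail=9;  out ∅∪∅=∅
  n10('cc'): parent n9 fail=0; on 'c' 0 → fail=9;  out {2}∪∅={2}
  n11('ca'): parent n9 fail=0; on 'a' 0 → fail=1;  out ∅∪∅=∅
  n3('acc'): parent n2 fail=9; on 'c' 9 → fail=10;  out ∅∪{2}={2}
  n6('aca'): parent n2 fail=9; on 'a' 9 → fail=11;  out ∅∪∅=∅
  n12('cac'): parent n11 fail=1; on 'c' 1 → fail=2;  out ∅∪∅=∅
  n4('acca'): parent n3 fail=10; on 'a' 10→9 → fail=11;  out ∅∪∅=∅
  n7('acac'): parent n6 fail=11; on 'c' 11 → fail=12;  out ∅∪∅=∅
  n13('cacb'): parent n12 fail=2; on 'b' 2→9→0 → fail=0;  out {3}∪∅={3}
  n5('accaa'): parent n4 fail=11; on 'a' 11→1→0 → fail=1;  out {0}∪∅={0}
  n8('acacb'): parent n7 fail=12; on 'b' 12 → fail=13;  out {1}∪{3}={1,3}

Text stream:
i=0 'a': node 0→1
i=1 'c': node 1→2
i=2 'c': node 2→3  → match P2@[1:2]
i=3 'a': node 3→4
i=4 'a': node 4→5  → match P0@[0:4]
i=5 'b': node 5→0 ·f
i=6 'a': node 0→1
i=7 'a': node 1→1 ·f
i=8 'c': node 1→2
i=9 'c': node 2→3  → match P2@[8:9]
i=10 'c': node 3→10 ·f  → match P2@[9:10]
i=11 'a': node 10→11 ·f
i=12 'c': node 11→12
i=13 'a': node 12→6 ·f
i=14 'c': node 6→7
i=15 'b': node 7→8  → match P1@[11:15],P3@[12:15]
i=16 'a': node 8→1 ·f
i=17 'a': node 1→1 ·f
i=18 'c': node 1→2
i=19 'c': node 2→3  → match P2@[18:19]
i=20 'a': node 3→4
i=21 'c': node 4→12 ·f
i=22 'b': node 12→13  → match P3@[19:22]
i=23 'b': node 13→0 ·f
i=24 'c': node 0→9
i=25 'b': node 9→0 ·f
i=26 'a': node 0→1
i=27 'c': node 1→2
i=28 'a': node 2→6
i=29 'c': node 6→7
i=30 'b': node 7→8  → match P1@[26:30],P3@[27:30]
i=31 'c': node 8→9 ·f
i=32 'c': node 9→10  → match P2@[31:32]
i=33 'b': node 10→0 ·f
i=34 'c': node 0→9
i=35 'a': node 9→11
i=36 'a': node 11→1 ·f
i=37 'c': node 1→2
i=38 'a': node 2→6
i=39 'c': node 6→7
i=40 'c': node 7→3 ·f  → match P2@[39:40]
i=41 'a': node 3→4
i=42 'c': node 4→12 ·f
i=43 'a': node 12→6 ·f
i=44 'c': node 6→7
i=45 'b': node 7→8  → match P1@[41:45],P3@[42:45]
i=46 'b': node 8→0 ·f
i=47 'b': node 0→0
i=48 'a': node 0→1
i=49 'c': node 1→2
i=50 'c': node 2→3  → match P2@[49:50]
i=51 'a': node 3→4
i=52 'c': node 4→12 ·f
i=53 'a': node 12→6 ·f
i=54 'c': node 6→7
i=55 'b': node 7→8  → match P1@[51:55],P3@[52:55]
i=56 'a': node 8→1 ·f
i=57 'c': node 1→2
i=58 'c': node 2→3  → match P2@[57:58]
i=59 'c': node 3→10 ·f  → match P2@[58:59]
i=60 'c': node 10→10 ·f  → match P2@[59:60]
i=61 'a': node 10→11 ·f
i=62 'c': node 11→12
i=63 'c': node 12→3 ·f  → match P2@[62:63]
i=64 'a': node 3→4
i=65 'a': node 4→5  → match P0@[61:65]
i=66 'b': node 5→0 ·f
i=67 'c': node 0→9
i=68 'a': node 9→11
i=69 'c': node 11→12

Matches: [[2,2],[4,0],[9,2],[10,2],[15,1],[15,3],[19,2],[22,3],[30,1],[30,3],[32,2],[40,2],[45,1],[45,3],[50,2],[55,1],[55,3],[58,2],[59,2],[60,2],[63,2],[65,0]]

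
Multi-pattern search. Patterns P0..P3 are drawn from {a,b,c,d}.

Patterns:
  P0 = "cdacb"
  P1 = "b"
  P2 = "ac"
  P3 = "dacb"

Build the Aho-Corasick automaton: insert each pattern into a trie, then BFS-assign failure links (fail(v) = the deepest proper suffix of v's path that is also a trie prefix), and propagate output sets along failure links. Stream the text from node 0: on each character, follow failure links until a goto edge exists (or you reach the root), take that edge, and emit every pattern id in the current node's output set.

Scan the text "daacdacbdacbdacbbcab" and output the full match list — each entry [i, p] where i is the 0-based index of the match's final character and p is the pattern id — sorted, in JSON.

Build:
Trie (insert patterns):
  n0 'ε': a→7 b→6 c→1 d→9
  n1 'c': d→2
  n2 'cd': a→3
  n3 'cda': c→4
  n4 'cdac': b→5
  n5 'cdacb': ·  [P0 ends]
  n6 'b': ·  [P1 ends]
  n7 'a': c→8
  n8 'ac': ·  [P2 ends]
  n9 'd': a→10
  n10 'da': c→11
  n11 'dac': b→12
  n12 'dacb': ·  [P3 ends]

Failure links (BFS by depth):
  n1('c'): parent n0 fail=0; on 'c' 0 → fail=0;  out ∅∪∅=∅
  n6('b'): parent n0 fail=0; on 'b' 0 → fail=0;  out {1}∪∅={1}
  n7('a'): parent n0 fail=0; on 'a' 0 → fail=0;  out ∅∪∅=∅
  n9('d'): parent n0 fail=0; on 'd' 0 → fail=0;  out ∅∪∅=∅
  n2('cd'): parent n1 fail=0; on 'd' 0 → fail=9;  out ∅∪∅=∅
  n8('ac'): parent n7 fail=0; on 'c' 0 → fail=1;  out {2}∪∅={2}
  n10('da'): parent n9 fail=0; on 'a' 0 → fail=7;  out ∅∪∅=∅
  n3('cda'): parent n2 fail=9; on 'a' 9 → fail=10;  out ∅∪∅=∅
  n11('dac'): parent n10 fail=7; on 'c' 7 → fail=8;  out ∅∪{2}={2}
  n4('cdac'): parent n3 fail=10; on 'c' 10 → fail=11;  out ∅∪{2}={2}
  n12('dacb'): parent n11 fail=8; on 'b' 8→1→0 → fail=6;  out {3}∪{1}={1,3}
  n5('cdacb'): parent n4 fail=11; on 'b' 11 → fail=12;  out {0}∪{1,3}={0,1,3}

Scan:
pos 0 'd': at 9
pos 1 'a': at 10
pos 2 'a': at 7 ·f
pos 3 'c': at 8  → match P2@[2:3]
pos 4 'd': at 2 ·f
pos 5 'a': at 3
pos 6 'c': at 4  → match P2@[5:6]
pos 7 'b': at 5  → match P0@[3:7],P1@[7:7],P3@[4:7]
pos 8 'd': at 9 ·f
pos 9 'a': at 10
pos 10 'c': at 11  → match P2@[9:10]
pos 11 'b': at 12  → match P1@[11:11],P3@[8:11]
pos 12 'd': at 9 ·f
pos 13 'a': at 10
pos 14 'c': at 11  → match P2@[13:14]
pos 15 'b': at 12  → match P1@[15:15],P3@[12:15]
pos 16 'b': at 6 ·f  → match P1@[16:16]
pos 17 'c': at 1 ·f
pos 18 'a': at 7 ·f
pos 19 'b': at 6 ·f  → match P1@[19:19]

All matches (sorted): [[3,2],[6,2],[7,0],[7,1],[7,3],[10,2],[11,1],[11,3],[14,2],[15,1],[15,3],[16,1],[19,1]]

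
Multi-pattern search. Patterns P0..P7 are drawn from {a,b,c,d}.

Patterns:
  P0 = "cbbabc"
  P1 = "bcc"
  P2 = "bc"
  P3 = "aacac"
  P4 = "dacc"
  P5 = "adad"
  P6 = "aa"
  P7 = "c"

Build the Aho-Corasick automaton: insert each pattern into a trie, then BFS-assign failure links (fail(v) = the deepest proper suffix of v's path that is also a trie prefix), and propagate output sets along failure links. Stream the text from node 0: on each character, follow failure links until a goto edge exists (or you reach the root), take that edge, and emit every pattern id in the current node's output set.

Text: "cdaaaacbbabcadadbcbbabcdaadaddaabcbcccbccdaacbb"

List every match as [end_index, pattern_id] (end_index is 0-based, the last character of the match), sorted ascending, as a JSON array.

Build:
Trie nodes:
  0='ε' goto a→10 b→7 c→1 d→15
  1='c' goto b→2  ←P7
  2='cb' goto b→3
  3='cbb' goto a→4
  4='cbba' goto b→5
  5='cbbab' goto c→6
  6='cbbabc' goto ·  ←P0
  7='b' goto c→8
  8='bc' goto c→9  ←P2
  9='bcc' goto ·  ←P1
  10='a' goto a→11 d→19
  11='aa' goto c→12  ←P6
  12='aac' goto a→13
  13='aaca' goto c→14
  14='aacac' goto ·  ←P3
  15='d' goto a→16
  16='da' goto c→17
  17='dac' goto c→18
  18='dacc' goto ·  ←P4
  19='ad' goto a→20
  20='ada' goto d→21
  21='adad' goto ·  ←P5

BFS fail/out derivation:
  n1('c'): parent n0 fail=0; on 'c' 0 → fail=0;  out {7}∪∅={7}
  n7('b'): parent n0 fail=0; on 'b' 0 → fail=0;  out ∅∪∅=∅
  n10('a'): parent n0 fail=0; on 'a' 0 → fail=0;  out ∅∪∅=∅
  n15('d'): parent n0 fail=0; on 'd' 0 → fail=0;  out ∅∪∅=∅
  n2('cb'): parent n1 fail=0; on 'b' 0 → fail=7;  out ∅∪∅=∅
  n8('bc'): parent n7 fail=0; on 'c' 0 → fail=1;  out {2}∪{7}={2,7}
  n11('aa'): parent n10 fail=0; on 'a' 0 → fail=10;  out {6}∪∅={6}
  n16('da'): parent n15 fail=0; on 'a' 0 → fail=10;  out ∅∪∅=∅
  n19('ad'): parent n10 fail=0; on 'd' 0 → fail=15;  out ∅∪∅=∅
  n3('cbb'): parent n2 fail=7; on 'b' 7→0 → fail=7;  out ∅∪∅=∅
  n9('bcc'): parent n8 fail=1; on 'c' 1→0 → fail=1;  out {1}∪{7}={1,7}
  n12('aac'): parent n11 fail=10; on 'c' 10→0 → fail=1;  out ∅∪{7}={7}
  n17('dac'): parent n16 fail=10; on 'c' 10→0 → fail=1;  out ∅∪{7}={7}
  n20('ada'): parent n19 fail=15; on 'a' 15 → fail=16;  out ∅∪∅=∅
  n4('cbba'): parent n3 fail=7; on 'a' 7→0 → fail=10;  out ∅∪∅=∅
  n13('aaca'): parent n12 fail=1; on 'a' 1→0 → fail=10;  out ∅∪∅=∅
  n18('dacc'): parent n17 fail=1; on 'c' 1→0 → fail=1;  out {4}∪{7}={4,7}
  n21('adad'): parent n20 fail=16; on 'd' 16→10 → fail=19;  out {5}∪∅={5}
  n5('cbbab'): parent n4 fail=10; on 'b' 10→0 → fail=7;  out ∅∪∅=∅
  n14('aacac'): parent n13 fail=10; on 'c' 10→0 → fail=1;  out {3}∪{7}={3,7}
  n6('cbbabc'): parent n5 fail=7; on 'c' 7 → fail=8;  out {0}∪{2,7}={0,2,7}

Text stream:
pos 0 'c': at 1  emit P7@[0:0]
pos 1 'd': at 15 (via fail)
pos 2 'a': at 16
pos 3 'a': at 11 (via fail)  emit P6@[2:3]
pos 4 'a': at 11 (via fail)  emit P6@[3:4]
pos 5 'a': at 11 (via fail)  emit P6@[4:5]
pos 6 'c': at 12  emit P7@[6:6]
pos 7 'b': at 2 (via fail)
pos 8 'b': at 3
pos 9 'a': at 4
pos 10 'b': at 5
pos 11 'c': at 6  emit P0@[6:11],P2@[10:11],P7@[11:11]
pos 12 'a': at 10 (via fail)
pos 13 'd': at 19
pos 14 'a': at 20
pos 15 'd': at 21  emit P5@[12:15]
pos 16 'b': at 7 (via fail)
pos 17 'c': at 8  emit P2@[16:17],P7@[17:17]
pos 18 'b': at 2 (via fail)
pos 19 'b': at 3
pos 20 'a': at 4
pos 21 'b': at 5
pos 22 'c': at 6  emit P0@[17:22],P2@[21:22],P7@[22:22]
pos 23 'd': at 15 (via fail)
pos 24 'a': at 16
pos 25 'a': at 11 (via fail)  emit P6@[24:25]
pos 26 'd': at 19 (via fail)
pos 27 'a': at 20
pos 28 'd': at 21  emit P5@[25:28]
pos 29 'd': at 15 (via fail)
pos 30 'a': at 16
pos 31 'a': at 11 (via fail)  emit P6@[30:31]
pos 32 'b': at 7 (via fail)
pos 33 'c': at 8  emit P2@[32:33],P7@[33:33]
pos 34 'b': at 2 (via fail)
pos 35 'c': at 8 (via fail)  emit P2@[34:35],P7@[35:35]
pos 36 'c': at 9  emit P1@[34:36],P7@[36:36]
pos 37 'c': at 1 (via fail)  emit P7@[37:37]
pos 38 'b': at 2
pos 39 'c': at 8 (via fail)  emit P2@[38:39],P7@[39:39]
pos 40 'c': at 9  emit P1@[38:40],P7@[40:40]
pos 41 'd': at 15 (via fail)
pos 42 'a': at 16
pos 43 'a': at 11 (via fail)  emit P6@[42:43]
pos 44 'c': at 12  emit P7@[44:44]
pos 45 'b': at 2 (via fail)
pos 46 'b': at 3

Matches: [[0,7],[3,6],[4,6],[5,6],[6,7],[11,0],[11,2],[11,7],[15,5],[17,2],[17,7],[22,0],[22,2],[22,7],[25,6],[28,5],[31,6],[33,2],[33,7],[35,2],[35,7],[36,1],[36,7],[37,7],[39,2],[39,7],[40,1],[40,7],[43,6],[44,7]]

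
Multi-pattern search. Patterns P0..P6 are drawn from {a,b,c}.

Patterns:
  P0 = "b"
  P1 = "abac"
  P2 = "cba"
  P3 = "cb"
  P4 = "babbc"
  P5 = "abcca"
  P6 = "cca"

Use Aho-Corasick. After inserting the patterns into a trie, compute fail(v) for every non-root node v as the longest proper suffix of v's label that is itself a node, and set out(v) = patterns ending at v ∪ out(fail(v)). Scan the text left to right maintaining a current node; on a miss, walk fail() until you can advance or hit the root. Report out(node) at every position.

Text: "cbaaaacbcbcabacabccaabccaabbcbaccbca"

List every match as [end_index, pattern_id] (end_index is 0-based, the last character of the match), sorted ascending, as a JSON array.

Construct AC machine:
Trie nodes:
  n0 'ε': a→2 b→1 c→6
  n1 'b': a→9  [P0 ends]
  n2 'a': b→3
  n3 'ab': a→4 c→13
  n4 'aba': c→5
  n5 'abac': ·  [P1 ends]
  n6 'c': b→7 c→16
  n7 'cb': a→8  [P3 ends]
  n8 'cba': ·  [P2 ends]
  n9 'ba': b→10
  n10 'bab': b→11
  n11 'babb': c→12
  n12 'babbc': ·  [P4 ends]
  n13 'abc': c→14
  n14 'abcc': a→15
  n15 'abcca': ·  [P5 ends]
  n16 'cc': a→17
  n17 'cca': ·  [P6 ends]

BFS fail/out derivation:
  n1('b'): parent n0 fail=0; on 'b' 0 → fail=0;  out {0}∪∅={0}
  n2('a'): parent n0 fail=0; on 'a' 0 → fail=0;  out ∅∪∅=∅
  n6('c'): parent n0 fail=0; on 'c' 0 → fail=0;  out ∅∪∅=∅
  n3('ab'): parent n2 fail=0; on 'b' 0 → fail=1;  out ∅∪{0}={0}
  n7('cb'): parent n6 fail=0; on 'b' 0 → fail=1;  out {3}∪{0}={0,3}
  n9('ba'): parent n1 fail=0; on 'a' 0 → fail=2;  out ∅∪∅=∅
  n16('cc'): parent n6 fail=0; on 'c' 0 → fail=6;  out ∅∪∅=∅
  n4('aba'): parent n3 fail=1; on 'a' 1 → fail=9;  out ∅∪∅=∅
  n8('cba'): parent n7 fail=1; on 'a' 1 → fail=9;  out {2}∪∅={2}
  n10('bab'): parent n9 fail=2; on 'b' 2 → fail=3;  out ∅∪{0}={0}
  n13('abc'): parent n3 fail=1; on 'c' 1→0 → fail=6;  out ∅∪∅=∅
  n17('cca'): parent n16 fail=6; on 'a' 6→0 → fail=2;  out {6}∪∅={6}
  n5('abac'): parent n4 fail=9; on 'c' 9→2→0 → fail=6;  out {1}∪∅={1}
  n11('babb'): parent n10 fail=3; on 'b' 3→1→0 → fail=1;  out ∅∪{0}={0}
  n14('abcc'): parent n13 fail=6; on 'c' 6 → fail=16;  out ∅∪∅=∅
  n12('babbc'): parent n11 fail=1; on 'c' 1→0 → fail=6;  out {4}∪∅={4}
  n15('abcca'): parent n14 fail=16; on 'a' 16 → fail=17;  out {5}∪{6}={5,6}

Text stream:
[0] read 'c'  n0⇒n6
[1] read 'b'  n6⇒n7  → match P0@[1:1],P3@[0:1]
[2] read 'a'  n7⇒n8  → match P2@[0:2]
[3] read 'a'  n8⇒n2 ·f
[4] read 'a'  n2⇒n2 ·f
[5] read 'a'  n2⇒n2 ·f
[6] read 'c'  n2⇒n6 ·f
[7] read 'b'  n6⇒n7  → match P0@[7:7],P3@[6:7]
[8] read 'c'  n7⇒n6 ·f
[9] read 'b'  n6⇒n7  → match P0@[9:9],P3@[8:9]
[10] read 'c'  n7⇒n6 ·f
[11] read 'a'  n6⇒n2 ·f
[12] read 'b'  n2⇒n3  → match P0@[12:12]
[13] read 'a'  n3⇒n4
[14] read 'c'  n4⇒n5  → match P1@[11:14]
[15] read 'a'  n5⇒n2 ·f
[16] read 'b'  n2⇒n3  → match P0@[16:16]
[17] read 'c'  n3⇒n13
[18] read 'c'  n13⇒n14
[19] read 'a'  n14⇒n15  → match P5@[15:19],P6@[17:19]
[20] read 'a'  n15⇒n2 ·f
[21] read 'b'  n2⇒n3  → match P0@[21:21]
[22] read 'c'  n3⇒n13
[23] read 'c'  n13⇒n14
[24] read 'a'  n14⇒n15  → match P5@[20:24],P6@[22:24]
[25] read 'a'  n15⇒n2 ·f
[26] read 'b'  n2⇒n3  → match P0@[26:26]
[27] read 'b'  n3⇒n1 ·f  → match P0@[27:27]
[28] read 'c'  n1⇒n6 ·f
[29] read 'b'  n6⇒n7  → match P0@[29:29],P3@[28:29]
[30] read 'a'  n7⇒n8  → match P2@[28:30]
[31] read 'c'  n8⇒n6 ·f
[32] read 'c'  n6⇒n16
[33] read 'b'  n16⇒n7 ·f  → match P0@[33:33],P3@[32:33]
[34] read 'c'  n7⇒n6 ·f
[35] read 'a'  n6⇒n2 ·f

Matches: [[1,0],[1,3],[2,2],[7,0],[7,3],[9,0],[9,3],[12,0],[14,1],[16,0],[19,5],[19,6],[21,0],[24,5],[24,6],[26,0],[27,0],[29,0],[29,3],[30,2],[33,0],[33,3]]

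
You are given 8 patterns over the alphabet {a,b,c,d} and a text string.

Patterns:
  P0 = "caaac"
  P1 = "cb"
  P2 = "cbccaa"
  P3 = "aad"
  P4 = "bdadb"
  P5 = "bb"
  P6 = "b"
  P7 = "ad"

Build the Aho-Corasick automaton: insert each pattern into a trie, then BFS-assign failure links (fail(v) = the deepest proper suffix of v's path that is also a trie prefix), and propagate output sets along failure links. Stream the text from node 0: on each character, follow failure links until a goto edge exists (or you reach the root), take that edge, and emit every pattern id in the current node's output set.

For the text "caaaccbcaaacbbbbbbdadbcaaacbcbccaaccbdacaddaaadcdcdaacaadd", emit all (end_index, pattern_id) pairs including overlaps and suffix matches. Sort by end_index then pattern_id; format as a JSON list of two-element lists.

Construct AC machine:
Trie nodes:
  0='ε' goto a→11 b→14 c→1
  1='c' goto a→2 b→6
  2='ca' goto a→3
  3='caa' goto a→4
  4='caaa' goto c→5
  5='caaac' goto ·  ←P0
  6='cb' goto c→7  ←P1
  7='cbc' goto c→8
  8='cbcc' goto a→9
  9='cbcca' goto a→10
  10='cbccaa' goto ·  ←P2
  11='a' goto a→12 d→20
  12='aa' goto d→13
  13='aad' goto ·  ←P3
  14='b' goto b→19 d→15  ←P6
  15='bd' goto a→16
  16='bda' goto d→17
  17='bdad' goto b→18
  18='bdadb' goto ·  ←P4
  19='bb' goto ·  ←P5
  20='ad' goto ·  ←P7

Failure links (BFS by depth):
  n1('c'): parent n0 fail=0; on 'c' 0 → fail=0;  out ∅∪∅=∅
  n11('a'): parent n0 fail=0; on 'a' 0 → fail=0;  out ∅∪∅=∅
  n14('b'): parent n0 fail=0; on 'b' 0 → fail=0;  out {6}∪∅={6}
  n2('ca'): parent n1 fail=0; on 'a' 0 → fail=11;  out ∅∪∅=∅
  n6('cb'): parent n1 fail=0; on 'b' 0 → fail=14;  out {1}∪{6}={1,6}
  n12('aa'): parent n11 fail=0; on 'a' 0 → fail=11;  out ∅∪∅=∅
  n15('bd'): parent n14 fail=0; on 'd' 0 → fail=0;  out ∅∪∅=∅
  n19('bb'): parent n14 fail=0; on 'b' 0 → fail=14;  out {5}∪{6}={5,6}
  n20('ad'): parent n11 fail=0; on 'd' 0 → fail=0;  out {7}∪∅={7}
  n3('caa'): parent n2 fail=11; on 'a' 11 → fail=12;  out ∅∪∅=∅
  n7('cbc'): parent n6 fail=14; on 'c' 14→0 → fail=1;  out ∅∪∅=∅
  n13('aad'): parent n12 fail=11; on 'd' 11 → fail=20;  out {3}∪{7}={3,7}
  n16('bda'): parent n15 fail=0; on 'a' 0 → fail=11;  out ∅∪∅=∅
  n4('caaa'): parent n3 fail=12; on 'a' 12→11 → fail=12;  out ∅∪∅=∅
  n8('cbcc'): parent n7 fail=1; on 'c' 1→0 → fail=1;  out ∅∪∅=∅
  n17('bdad'): parent n16 fail=11; on 'd' 11 → fail=20;  out ∅∪{7}={7}
  n5('caaac'): parent n4 fail=12; on 'c' 12→11→0 → fail=1;  out {0}∪∅={0}
  n9('cbcca'): parent n8 fail=1; on 'a' 1 → fail=2;  out ∅∪∅=∅
  n18('bdadb'): parent n17 fail=20; on 'b' 20→0 → fail=14;  out {4}∪{6}={4,6}
  n10('cbccaa'): parent n9 fail=2; on 'a' 2 → fail=3;  out {2}∪∅={2}

Scan:
i=0 'c': node 0→1
i=1 'a': node 1→2
i=2 'a': node 2→3
i=3 'a': node 3→4
i=4 'c': node 4→5  → match P0@[0:4]
i=5 'c': node 5→1 (via fail)
i=6 'b': node 1→6  → match P1@[5:6],P6@[6:6]
i=7 'c': node 6→7
i=8 'a': node 7→2 (via fail)
i=9 'a': node 2→3
i=10 'a': node 3→4
i=11 'c': node 4→5  → match P0@[7:11]
i=12 'b': node 5→6 (via fail)  → match P1@[11:12],P6@[12:12]
i=13 'b': node 6→19 (via fail)  → match P5@[12:13],P6@[13:13]
i=14 'b': node 19→19 (via fail)  → match P5@[13:14],P6@[14:14]
i=15 'b': node 19→19 (via fail)  → match P5@[14:15],P6@[15:15]
i=16 'b': node 19→19 (via fail)  → match P5@[15:16],P6@[16:16]
i=17 'b': node 19→19 (via fail)  → match P5@[16:17],P6@[17:17]
i=18 'd': node 19→15 (via fail)
i=19 'a': node 15→16
i=20 'd': node 16→17  → match P7@[19:20]
i=21 'b': node 17→18  → match P4@[17:21],P6@[21:21]
i=22 'c': node 18→1 (via fail)
i=23 'a': node 1→2
i=24 'a': node 2→3
i=25 'a': node 3→4
i=26 'c': node 4→5  → match P0@[22:26]
i=27 'b': node 5→6 (via fail)  → match P1@[26:27],P6@[27:27]
i=28 'c': node 6→7
i=29 'b': node 7→6 (via fail)  → match P1@[28:29],P6@[29:29]
i=30 'c': node 6→7
i=31 'c': node 7→8
i=32 'a': node 8→9
i=33 'a': node 9→10  → match P2@[28:33]
i=34 'c': node 10→1 (via fail)
i=35 'c': node 1→1 (via fail)
i=36 'b': node 1→6  → match P1@[35:36],P6@[36:36]
i=37 'd': node 6→15 (via fail)
i=38 'a': node 15→16
i=39 'c': node 16→1 (via fail)
i=40 'a': node 1→2
i=41 'd': node 2→20 (via fail)  → match P7@[40:41]
i=42 'd': node 20→0 (via fail)
i=43 'a': node 0→11
i=44 'a': node 11→12
i=45 'a': node 12→12 (via fail)
i=46 'd': node 12→13  → match P3@[44:46],P7@[45:46]
i=47 'c': node 13→1 (via fail)
i=48 'd': node 1→0 (via fail)
i=49 'c': node 0→1
i=50 'd': node 1→0 (via fail)
i=51 'a': node 0→11
i=52 'a': node 11→12
i=53 'c': node 12→1 (via fail)
i=54 'a': node 1→2
i=55 'a': node 2→3
i=56 'd': node 3→13 (via fail)  → match P3@[54:56],P7@[55:56]
i=57 'd': node 13→0 (via fail)

All matches (sorted): [[4,0],[6,1],[6,6],[11,0],[12,1],[12,6],[13,5],[13,6],[14,5],[14,6],[15,5],[15,6],[16,5],[16,6],[17,5],[17,6],[20,7],[21,4],[21,6],[26,0],[27,1],[27,6],[29,1],[29,6],[33,2],[36,1],[36,6],[41,7],[46,3],[46,7],[56,3],[56,7]]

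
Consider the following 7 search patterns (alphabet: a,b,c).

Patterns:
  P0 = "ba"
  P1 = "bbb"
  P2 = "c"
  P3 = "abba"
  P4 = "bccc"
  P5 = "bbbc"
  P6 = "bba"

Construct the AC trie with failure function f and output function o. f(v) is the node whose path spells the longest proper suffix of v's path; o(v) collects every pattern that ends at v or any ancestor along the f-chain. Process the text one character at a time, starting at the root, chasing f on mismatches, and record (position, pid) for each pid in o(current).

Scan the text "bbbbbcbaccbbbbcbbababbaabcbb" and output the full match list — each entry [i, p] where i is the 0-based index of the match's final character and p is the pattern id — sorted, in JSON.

Build:
Trie nodes:
  n0 'ε': a→6 b→1 c→5
  n1 'b': a→2 b→3 c→10
  n2 'ba': ·  [P0 ends]
  n3 'bb': a→14 b→4
  n4 'bbb': c→13  [P1 ends]
  n5 'c': ·  [P2 ends]
  n6 'a': b→7
  n7 'ab': b→8
  n8 'abb': a→9
  n9 'abba': ·  [P3 ends]
  n10 'bc': c→11
  n11 'bcc': c→12
  n12 'bccc': ·  [P4 ends]
  n13 'bbbc': ·  [P5 ends]
  n14 'bba': ·  [P6 ends]

Failure links (BFS by depth):
  n1('b'): parent n0 fail=0; on 'b' 0 → fail=0;  out ∅∪∅=∅
  n5('c'): parent n0 fail=0; on 'c' 0 → fail=0;  out {2}∪∅={2}
  n6('a'): parent n0 fail=0; on 'a' 0 → fail=0;  out ∅∪∅=∅
  n2('ba'): parent n1 fail=0; on 'a' 0 → fail=6;  out {0}∪∅={0}
  n3('bb'): parent n1 fail=0; on 'b' 0 → fail=1;  out ∅∪∅=∅
  n7('ab'): parent n6 fail=0; on 'b' 0 → fail=1;  out ∅∪∅=∅
  n10('bc'): parent n1 fail=0; on 'c' 0 → fail=5;  out ∅∪{2}={2}
  n4('bbb'): parent n3 fail=1; on 'b' 1 → fail=3;  out {1}∪∅={1}
  n8('abb'): parent n7 fail=1; on 'b' 1 → fail=3;  out ∅∪∅=∅
  n11('bcc'): parent n10 fail=5; on 'c' 5→0 → fail=5;  out ∅∪{2}={2}
  n14('bba'): parent n3 fail=1; on 'a' 1 → fail=2;  out {6}∪{0}={0,6}
  n9('abba'): parent n8 fail=3; on 'a' 3 → fail=14;  out {3}∪{0,6}={0,3,6}
  n12('bccc'): parent n11 fail=5; on 'c' 5→0 → fail=5;  out {4}∪{2}={2,4}
  n13('bbbc'): parent n4 fail=3; on 'c' 3→1 → fail=10;  out {5}∪{2}={2,5}

Text stream:
[0] read 'b'  n0⇒n1
[1] read 'b'  n1⇒n3
[2] read 'b'  n3⇒n4  emit P1@[0:2]
[3] read 'b'  n4⇒n4 (via fail)  emit P1@[1:3]
[4] read 'b'  n4⇒n4 (via fail)  emit P1@[2:4]
[5] read 'c'  n4⇒n13  emit P2@[5:5],P5@[2:5]
[6] read 'b'  n13⇒n1 (via fail)
[7] read 'a'  n1⇒n2  emit P0@[6:7]
[8] read 'c'  n2⇒n5 (via fail)  emit P2@[8:8]
[9] read 'c'  n5⇒n5 (via fail)  emit P2@[9:9]
[10] read 'b'  n5⇒n1 (via fail)
[11] read 'b'  n1⇒n3
[12] read 'b'  n3⇒n4  emit P1@[10:12]
[13] read 'b'  n4⇒n4 (via fail)  emit P1@[11:13]
[14] read 'c'  n4⇒n13  emit P2@[14:14],P5@[11:14]
[15] read 'b'  n13⇒n1 (via fail)
[16] read 'b'  n1⇒n3
[17] read 'a'  n3⇒n14  emit P0@[16:17],P6@[15:17]
[18] read 'b'  n14⇒n7 (via fail)
[19] read 'a'  n7⇒n2 (via fail)  emit P0@[18:19]
[20] read 'b'  n2⇒n7 (via fail)
[21] read 'b'  n7⇒n8
[22] read 'a'  n8⇒n9  emit P0@[21:22],P3@[19:22],P6@[20:22]
[23] read 'a'  n9⇒n6 (via fail)
[24] read 'b'  n6⇒n7
[25] read 'c'  n7⇒n10 (via fail)  emit P2@[25:25]
[26] read 'b'  n10⇒n1 (via fail)
[27] read 'b'  n1⇒n3

All matches (sorted): [[2,1],[3,1],[4,1],[5,2],[5,5],[7,0],[8,2],[9,2],[12,1],[13,1],[14,2],[14,5],[17,0],[17,6],[19,0],[22,0],[22,3],[22,6],[25,2]]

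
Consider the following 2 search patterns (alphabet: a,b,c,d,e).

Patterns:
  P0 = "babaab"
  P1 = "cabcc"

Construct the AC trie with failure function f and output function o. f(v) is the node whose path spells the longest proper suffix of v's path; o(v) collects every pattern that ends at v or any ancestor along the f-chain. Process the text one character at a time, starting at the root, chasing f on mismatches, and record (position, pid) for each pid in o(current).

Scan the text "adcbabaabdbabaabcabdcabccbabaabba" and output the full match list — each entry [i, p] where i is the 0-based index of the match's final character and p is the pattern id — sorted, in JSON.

Build automaton:
Trie (insert patterns):
  n0 'ε': b→1 c→7
  n1 'b': a→2
  n2 'ba': b→3
  n3 'bab': a→4
  n4 'baba': a→5
  n5 'babaa': b→6
  n6 'babaab': ·  [P0 ends]
  n7 'c': a→8
  n8 'ca': b→9
  n9 'cab': c→10
  n10 'cabc': c→11
  n11 'cabcc': ·  [P1 ends]

BFS fail/out derivation:
  fail(1) 'b': from fail(0)=0 chase 'b': 0 ⇒ 0;  out=∅∪out(0)=∅
  fail(7) 'c': from fail(0)=0 chase 'c': 0 ⇒ 0;  out=∅∪out(0)=∅
  fail(2) 'ba': from fail(1)=0 chase 'a': 0 ⇒ 0;  out=∅∪out(0)=∅
  fail(8) 'ca': from fail(7)=0 chase 'a': 0 ⇒ 0;  out=∅∪out(0)=∅
  fail(3) 'bab': from fail(2)=0 chase 'b': 0 ⇒ 1;  out=∅∪out(1)=∅
  fail(9) 'cab': from fail(8)=0 chase 'b': 0 ⇒ 1;  out=∅∪out(1)=∅
  fail(4) 'baba': from fail(3)=1 chase 'a': 1 ⇒ 2;  out=∅∪out(2)=∅
  fail(10) 'cabc': from fail(9)=1 chase 'c': 1→0 ⇒ 7;  out=∅∪out(7)=∅
  fail(5) 'babaa': from fail(4)=2 chase 'a': 2→0 ⇒ 0;  out=∅∪out(0)=∅
  fail(11) 'cabcc': from fail(10)=7 chase 'c': 7→0 ⇒ 7;  out={1}∪out(7)={1}
  fail(6) 'babaab': from fail(5)=0 chase 'b': 0 ⇒ 1;  out={0}∪out(1)={0}

Text stream:
[0] read 'a'  n0⇒n0
[1] read 'd'  n0⇒n0
[2] read 'c'  n0⇒n7
[3] read 'b'  n7⇒n1 (fail-walked)
[4] read 'a'  n1⇒n2
[5] read 'b'  n2⇒n3
[6] read 'a'  n3⇒n4
[7] read 'a'  n4⇒n5
[8] read 'b'  n5⇒n6  emit P0@[3:8]
[9] read 'd'  n6⇒n0 (fail-walked)
[10] read 'b'  n0⇒n1
[11] read 'a'  n1⇒n2
[12] read 'b'  n2⇒n3
[13] read 'a'  n3⇒n4
[14] read 'a'  n4⇒n5
[15] read 'b'  n5⇒n6  emit P0@[10:15]
[16] read 'c'  n6⇒n7 (fail-walked)
[17] read 'a'  n7⇒n8
[18] read 'b'  n8⇒n9
[19] read 'd'  n9⇒n0 (fail-walked)
[20] read 'c'  n0⇒n7
[21] read 'a'  n7⇒n8
[22] read 'b'  n8⇒n9
[23] read 'c'  n9⇒n10
[24] read 'c'  n10⇒n11  emit P1@[20:24]
[25] read 'b'  n11⇒n1 (fail-walked)
[26] read 'a'  n1⇒n2
[27] read 'b'  n2⇒n3
[28] read 'a'  n3⇒n4
[29] read 'a'  n4⇒n5
[30] read 'b'  n5⇒n6  emit P0@[25:30]
[31] read 'b'  n6⇒n1 (fail-walked)
[32] read 'a'  n1⇒n2

All matches (sorted): [[8,0],[15,0],[24,1],[30,0]]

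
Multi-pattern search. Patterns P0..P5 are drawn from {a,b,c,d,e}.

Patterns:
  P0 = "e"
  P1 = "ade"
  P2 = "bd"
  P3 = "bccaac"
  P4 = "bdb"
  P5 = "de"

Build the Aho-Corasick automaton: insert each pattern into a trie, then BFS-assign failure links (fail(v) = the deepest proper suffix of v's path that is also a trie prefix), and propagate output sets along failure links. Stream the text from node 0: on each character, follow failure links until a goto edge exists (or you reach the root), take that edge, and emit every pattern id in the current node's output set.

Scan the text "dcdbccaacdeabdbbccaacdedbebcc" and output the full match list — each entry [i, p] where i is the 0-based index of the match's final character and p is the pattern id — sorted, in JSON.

Build:
Trie nodes:
  n0 'ε': a→2 b→5 d→13 e→1
  n1 'e': ·  [P0 ends]
  n2 'a': d→3
  n3 'ad': e→4
  n4 'ade': ·  [P1 ends]
  n5 'b': c→7 d→6
  n6 'bd': b→12  [P2 ends]
  n7 'bc': c→8
  n8 'bcc': a→9
  n9 'bcca': a→10
  n10 'bccaa': c→11
  n11 'bccaac': ·  [P3 ends]
  n12 'bdb': ·  [P4 ends]
  n13 'd': e→14
  n14 'de': ·  [P5 ends]

Failure links (BFS by depth):
  fail(1) 'e': from fail(0)=0 chase 'e': 0 ⇒ 0;  out={0}∪out(0)={0}
  fail(2) 'a': from fail(0)=0 chase 'a': 0 ⇒ 0;  out=∅∪out(0)=∅
  fail(5) 'b': from fail(0)=0 chase 'b': 0 ⇒ 0;  out=∅∪out(0)=∅
  fail(13) 'd': from fail(0)=0 chase 'd': 0 ⇒ 0;  out=∅∪out(0)=∅
  fail(3) 'ad': from fail(2)=0 chase 'd': 0 ⇒ 13;  out=∅∪out(13)=∅
  fail(6) 'bd': from fail(5)=0 chase 'd': 0 ⇒ 13;  out={2}∪out(13)={2}
  fail(7) 'bc': from fail(5)=0 chase 'c': 0 ⇒ 0;  out=∅∪out(0)=∅
  fail(14) 'de': from fail(13)=0 chase 'e': 0 ⇒ 1;  out={5}∪out(1)={0,5}
  fail(4) 'ade': from fail(3)=13 chase 'e': 13 ⇒ 14;  out={1}∪out(14)={0,1,5}
  fail(8) 'bcc': from fail(7)=0 chase 'c': 0 ⇒ 0;  out=∅∪out(0)=∅
  fail(12) 'bdb': from fail(6)=13 chase 'b': 13→0 ⇒ 5;  out={4}∪out(5)={4}
  fail(9) 'bcca': from fail(8)=0 chase 'a': 0 ⇒ 2;  out=∅∪out(2)=∅
  fail(10) 'bccaa': from fail(9)=2 chase 'a': 2→0 ⇒ 2;  out=∅∪out(2)=∅
  fail(11) 'bccaac': from fail(10)=2 chase 'c': 2→0 ⇒ 0;  out={3}∪out(0)={3}

Text stream:
pos 0 'd': at 13
pos 1 'c': at 0 (fail-walked)
pos 2 'd': at 13
pos 3 'b': at 5 (fail-walked)
pos 4 'c': at 7
pos 5 'c': at 8
pos 6 'a': at 9
pos 7 'a': at 10
pos 8 'c': at 11  ** P3@[3:8]
pos 9 'd': at 13 (fail-walked)
pos 10 'e': at 14  ** P0@[10:10],P5@[9:10]
pos 11 'a': at 2 (fail-walked)
pos 12 'b': at 5 (fail-walked)
pos 13 'd': at 6  ** P2@[12:13]
pos 14 'b': at 12  ** P4@[12:14]
pos 15 'b': at 5 (fail-walked)
pos 16 'c': at 7
pos 17 'c': at 8
pos 18 'a': at 9
pos 19 'a': at 10
pos 20 'c': at 11  ** P3@[15:20]
pos 21 'd': at 13 (fail-walked)
pos 22 'e': at 14  ** P0@[22:22],P5@[21:22]
pos 23 'd': at 13 (fail-walked)
pos 24 'b': at 5 (fail-walked)
pos 25 'e': at 1 (fail-walked)  ** P0@[25:25]
pos 26 'b': at 5 (fail-walked)
pos 27 'c': at 7
pos 28 'c': at 8

Result: [[8,3],[10,0],[10,5],[13,2],[14,4],[20,3],[22,0],[22,5],[25,0]]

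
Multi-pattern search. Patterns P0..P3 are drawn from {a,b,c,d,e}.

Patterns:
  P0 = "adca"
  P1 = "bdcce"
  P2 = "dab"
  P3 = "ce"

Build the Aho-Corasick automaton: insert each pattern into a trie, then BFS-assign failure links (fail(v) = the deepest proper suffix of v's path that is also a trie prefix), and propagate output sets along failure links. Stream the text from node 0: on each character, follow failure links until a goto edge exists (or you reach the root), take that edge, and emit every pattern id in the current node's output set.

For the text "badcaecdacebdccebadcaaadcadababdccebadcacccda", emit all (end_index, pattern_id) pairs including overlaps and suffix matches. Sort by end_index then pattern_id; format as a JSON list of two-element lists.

Construct AC machine:
Trie nodes:
  n0 'ε': a→1 b→5 c→13 d→10
  n1 'a': d→2
  n2 'ad': c→3
  n3 'adc': a→4
  n4 'adca': ·  ←P0
  n5 'b': d→6
  n6 'bd': c→7
  n7 'bdc': c→8
  n8 'bdcc': e→9
  n9 'bdcce': ·  ←P1
  n10 'd': a→11
  n11 'da': b→12
  n12 'dab': ·  ←P2
  n13 'c': e→14
  n14 'ce': ·  ←P3

Failure links (BFS by depth):
  n1('a'): parent n0 fail=0; on 'a' 0 → fail=0;  out ∅∪∅=∅
  n5('b'): parent n0 fail=0; on 'b' 0 → fail=0;  out ∅∪∅=∅
  n10('d'): parent n0 fail=0; on 'd' 0 → fail=0;  out ∅∪∅=∅
  n13('c'): parent n0 fail=0; on 'c' 0 → fail=0;  out ∅∪∅=∅
  n2('ad'): parent n1 fail=0; on 'd' 0 → fail=10;  out ∅∪∅=∅
  n6('bd'): parent n5 fail=0; on 'd' 0 → fail=10;  out ∅∪∅=∅
  n11('da'): parent n10 fail=0; on 'a' 0 → fail=1;  out ∅∪∅=∅
  n14('ce'): parent n13 fail=0; on 'e' 0 → fail=0;  out {3}∪∅={3}
  n3('adc'): parent n2 fail=10; on 'c' 10→0 → fail=13;  out ∅∪∅=∅
  n7('bdc'): parent n6 fail=10; on 'c' 10→0 → fail=13;  out ∅∪∅=∅
  n12('dab'): parent n11 fail=1; on 'b' 1→0 → fail=5;  out {2}∪∅={2}
  n4('adca'): parent n3 fail=13; on 'a' 13→0 → fail=1;  out {0}∪∅={0}
  n8('bdcc'): parent n7 fail=13; on 'c' 13→0 → fail=13;  out ∅∪∅=∅
  n9('bdcce'): parent n8 fail=13; on 'e' 13 → fail=14;  out {1}∪{3}={1,3}

Run:
[0] read 'b'  n0⇒n5
[1] read 'a'  n5⇒n1 (via fail)
[2] read 'd'  n1⇒n2
[3] read 'c'  n2⇒n3
[4] read 'a'  n3⇒n4  emit P0@[1:4]
[5] read 'e'  n4⇒n0 (via fail)
[6] read 'c'  n0⇒n13
[7] read 'd'  n13⇒n10 (via fail)
[8] read 'a'  n10⇒n11
[9] read 'c'  n11⇒n13 (via fail)
[10] read 'e'  n13⇒n14  emit P3@[9:10]
[11] read 'b'  n14⇒n5 (via fail)
[12] read 'd'  n5⇒n6
[13] read 'c'  n6⇒n7
[14] read 'c'  n7⇒n8
[15] read 'e'  n8⇒n9  emit P1@[11:15],P3@[14:15]
[16] read 'b'  n9⇒n5 (via fail)
[17] read 'a'  n5⇒n1 (via fail)
[18] read 'd'  n1⇒n2
[19] read 'c'  n2⇒n3
[20] read 'a'  n3⇒n4  emit P0@[17:20]
[21] read 'a'  n4⇒n1 (via fail)
[22] read 'a'  n1⇒n1 (via fail)
[23] read 'd'  n1⇒n2
[24] read 'c'  n2⇒n3
[25] read 'a'  n3⇒n4  emit P0@[22:25]
[26] read 'd'  n4⇒n2 (via fail)
[27] read 'a'  n2⇒n11 (via fail)
[28] read 'b'  n11⇒n12  emit P2@[26:28]
[29] read 'a'  n12⇒n1 (via fail)
[30] read 'b'  n1⇒n5 (via fail)
[31] read 'd'  n5⇒n6
[32] read 'c'  n6⇒n7
[33] read 'c'  n7⇒n8
[34] read 'e'  n8⇒n9  emit P1@[30:34],P3@[33:34]
[35] read 'b'  n9⇒n5 (via fail)
[36] read 'a'  n5⇒n1 (via fail)
[37] read 'd'  n1⇒n2
[38] read 'c'  n2⇒n3
[39] read 'a'  n3⇒n4  emit P0@[36:39]
[40] read 'c'  n4⇒n13 (via fail)
[41] read 'c'  n13⇒n13 (via fail)
[42] read 'c'  n13⇒n13 (via fail)
[43] read 'd'  n13⇒n10 (via fail)
[44] read 'a'  n10⇒n11

Matches: [[4,0],[10,3],[15,1],[15,3],[20,0],[25,0],[28,2],[34,1],[34,3],[39,0]]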